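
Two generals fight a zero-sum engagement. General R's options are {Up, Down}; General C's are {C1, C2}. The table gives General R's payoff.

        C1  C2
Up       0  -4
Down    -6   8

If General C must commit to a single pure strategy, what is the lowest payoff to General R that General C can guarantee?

0

Column maxima: C1 → 0, C2 → 8.
The smallest of these is 0.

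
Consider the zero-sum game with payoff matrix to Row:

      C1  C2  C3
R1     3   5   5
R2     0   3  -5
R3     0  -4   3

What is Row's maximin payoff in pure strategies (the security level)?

Row minima: R1 → 3, R2 → -5, R3 → -4.
The best of these is 3.

3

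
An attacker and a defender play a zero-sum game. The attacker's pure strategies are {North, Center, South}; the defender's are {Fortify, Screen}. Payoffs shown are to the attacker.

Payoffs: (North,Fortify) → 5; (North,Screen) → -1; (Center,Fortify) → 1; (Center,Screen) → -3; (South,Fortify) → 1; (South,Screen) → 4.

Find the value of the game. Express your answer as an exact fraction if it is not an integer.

Row minima: North → -1, Center → -3, South → 1; maximin = 1.
Column maxima: Fortify → 5, Screen → 4; minimax = 4.
1 ≠ 4, so there is no saddle point; optimal play is mixed.
Center is strictly dominated by North, so the attacker never plays it.
On the remaining 2×2 (North, South vs Fortify, Screen):
Let the attacker play North with probability p. Expected payoff against Fortify: 5p + 1(1−p) = 4p + 1; against Screen: (-1)p + 4(1−p) = −5p + 4.
Setting these equal: 4p + 1 = −5p + 4 ⇒ 9p = 3 ⇒ p = 1/3, and the value is (4)·(1/3) + 1 = 7/3.
For the defender: with q = P(Fortify), equating North's and South's payoffs gives 6q − 1 = −3q + 4 ⇒ q = 5/9.

7/3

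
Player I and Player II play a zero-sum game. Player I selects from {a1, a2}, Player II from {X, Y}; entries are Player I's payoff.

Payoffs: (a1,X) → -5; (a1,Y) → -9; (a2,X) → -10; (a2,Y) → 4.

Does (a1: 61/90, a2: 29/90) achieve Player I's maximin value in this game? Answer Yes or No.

No

Against X this mix gives (61/90)·(-5) + (29/90)·(-10) = -119/18.
Against Y this mix gives (61/90)·(-9) + (29/90)·4 = -433/90.
Player II will play X, holding Player I to -119/18. Shifting weight toward the row that does better against X would raise this floor (the equalizing mix achieves -55/9 against both X and Y), so the proposed strategy is not optimal.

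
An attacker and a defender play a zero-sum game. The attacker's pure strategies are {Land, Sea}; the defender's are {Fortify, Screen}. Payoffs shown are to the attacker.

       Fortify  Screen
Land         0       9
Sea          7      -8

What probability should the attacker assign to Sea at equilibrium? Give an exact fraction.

Row minima: Land → 0, Sea → -8; maximin = 0.
Column maxima: Fortify → 7, Screen → 9; minimax = 7.
0 ≠ 7, so there is no saddle point; optimal play is mixed.
Let the attacker play Land with probability p. Expected payoff against Fortify: 0p + 7(1−p) = −7p + 7; against Screen: 9p + (-8)(1−p) = 17p − 8.
Setting these equal: −7p + 7 = 17p − 8 ⇒ −24p = -15 ⇒ p = 5/8, and the value is (-7)·(5/8) + 7 = 21/8.
For the defender: with q = P(Fortify), equating Land's and Sea's payoffs gives −9q + 9 = 15q − 8 ⇒ q = 17/24.

3/8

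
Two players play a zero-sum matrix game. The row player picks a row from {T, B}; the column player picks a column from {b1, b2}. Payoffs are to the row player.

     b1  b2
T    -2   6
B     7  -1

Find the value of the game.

5/2

Row minima: T → -2, B → -1; maximin = -1.
Column maxima: b1 → 7, b2 → 6; minimax = 6.
-1 ≠ 6, so there is no saddle point; optimal play is mixed.
Let the row player play T with probability p. Expected payoff against b1: (-2)p + 7(1−p) = −9p + 7; against b2: 6p + (-1)(1−p) = 7p − 1.
Setting these equal: −9p + 7 = 7p − 1 ⇒ −16p = -8 ⇒ p = 1/2, and the value is (-9)·(1/2) + 7 = 5/2.
For the column player: with q = P(b1), equating T's and B's payoffs gives −8q + 6 = 8q − 1 ⇒ q = 7/16.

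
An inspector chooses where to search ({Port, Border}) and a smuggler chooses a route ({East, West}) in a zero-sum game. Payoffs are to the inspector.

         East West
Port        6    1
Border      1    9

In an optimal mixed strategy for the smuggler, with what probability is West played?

5/13

Row minima: Port → 1, Border → 1; maximin = 1.
Column maxima: East → 6, West → 9; minimax = 6.
1 ≠ 6, so there is no saddle point; optimal play is mixed.
Let the inspector play Port with probability p. Expected payoff against East: 6p + 1(1−p) = 5p + 1; against West: 1p + 9(1−p) = −8p + 9.
Setting these equal: 5p + 1 = −8p + 9 ⇒ 13p = 8 ⇒ p = 8/13, and the value is (5)·(8/13) + 1 = 53/13.
For the smuggler: with q = P(East), equating Port's and Border's payoffs gives 5q + 1 = −8q + 9 ⇒ q = 8/13.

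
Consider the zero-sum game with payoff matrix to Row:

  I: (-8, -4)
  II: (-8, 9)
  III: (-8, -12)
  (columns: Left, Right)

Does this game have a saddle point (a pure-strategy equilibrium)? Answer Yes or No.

Yes

Row minima: I → -8, II → -8, III → -12; maximin = -8.
Column maxima: Left → -8, Right → 9; minimax = -8.
maximin = minimax = -8, so a saddle point exists.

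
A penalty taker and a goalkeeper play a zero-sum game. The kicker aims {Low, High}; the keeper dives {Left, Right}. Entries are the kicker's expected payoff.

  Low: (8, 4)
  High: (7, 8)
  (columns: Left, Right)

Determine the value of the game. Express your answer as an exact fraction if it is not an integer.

Row minima: Low → 4, High → 7; maximin = 7.
Column maxima: Left → 8, Right → 8; minimax = 8.
7 ≠ 8, so there is no saddle point; optimal play is mixed.
Let the kicker play Low with probability p. Expected payoff against Left: 8p + 7(1−p) = p + 7; against Right: 4p + 8(1−p) = −4p + 8.
Setting these equal: p + 7 = −4p + 8 ⇒ 5p = 1 ⇒ p = 1/5, and the value is (1)·(1/5) + 7 = 36/5.
For the keeper: with q = P(Left), equating Low's and High's payoffs gives 4q + 4 = −q + 8 ⇒ q = 4/5.

36/5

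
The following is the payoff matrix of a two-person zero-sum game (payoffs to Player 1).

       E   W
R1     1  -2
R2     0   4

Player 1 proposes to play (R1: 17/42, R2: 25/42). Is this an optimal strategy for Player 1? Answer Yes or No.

Against E this mix gives (17/42)·1 + (25/42)·0 = 17/42.
Against W this mix gives (17/42)·(-2) + (25/42)·4 = 11/7.
Player 2 will play E, holding Player 1 to 17/42. Shifting weight toward the row that does better against E would raise this floor (the equalizing mix achieves 4/7 against both E and W), so the proposed strategy is not optimal.

No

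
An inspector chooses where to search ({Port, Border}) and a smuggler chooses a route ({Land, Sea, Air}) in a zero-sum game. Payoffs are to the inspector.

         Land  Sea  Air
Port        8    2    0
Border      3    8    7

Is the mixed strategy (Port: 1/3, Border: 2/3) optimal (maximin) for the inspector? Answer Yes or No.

Against Land this mix gives (1/3)·8 + (2/3)·3 = 14/3.
Against Sea this mix gives (1/3)·2 + (2/3)·8 = 6.
Against Air this mix gives (1/3)·0 + (2/3)·7 = 14/3.
All of the smuggler's active replies (Land, Air) yield 14/3, and no column does worse for the inspector. The mix makes the smuggler indifferent and guarantees 14/3, so it is optimal.

Yes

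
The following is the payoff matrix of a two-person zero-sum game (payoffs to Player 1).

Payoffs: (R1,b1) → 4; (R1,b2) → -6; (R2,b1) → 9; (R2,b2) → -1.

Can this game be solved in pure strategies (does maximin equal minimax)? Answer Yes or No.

Row minima: R1 → -6, R2 → -1; maximin = -1.
Column maxima: b1 → 9, b2 → -1; minimax = -1.
maximin = minimax = -1, so a saddle point exists.

Yes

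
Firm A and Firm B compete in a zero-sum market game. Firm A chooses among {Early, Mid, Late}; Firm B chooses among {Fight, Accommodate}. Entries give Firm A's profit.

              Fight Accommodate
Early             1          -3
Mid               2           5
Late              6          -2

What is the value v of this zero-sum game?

34/11

Row minima: Early → -3, Mid → 2, Late → -2; maximin = 2.
Column maxima: Fight → 6, Accommodate → 5; minimax = 5.
2 ≠ 5, so there is no saddle point; optimal play is mixed.
Early is strictly dominated by Mid, so Firm A never plays it.
On the remaining 2×2 (Mid, Late vs Fight, Accommodate):
Let Firm A play Mid with probability p. Expected payoff against Fight: 2p + 6(1−p) = −4p + 6; against Accommodate: 5p + (-2)(1−p) = 7p − 2.
Setting these equal: −4p + 6 = 7p − 2 ⇒ −11p = -8 ⇒ p = 8/11, and the value is (-4)·(8/11) + 6 = 34/11.
For Firm B: with q = P(Fight), equating Mid's and Late's payoffs gives −3q + 5 = 8q − 2 ⇒ q = 7/11.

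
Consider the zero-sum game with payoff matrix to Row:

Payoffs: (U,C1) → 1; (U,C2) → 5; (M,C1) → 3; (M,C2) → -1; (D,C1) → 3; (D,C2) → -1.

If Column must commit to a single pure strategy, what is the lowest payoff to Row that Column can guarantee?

3

Column maxima: C1 → 3, C2 → 5.
The smallest of these is 3.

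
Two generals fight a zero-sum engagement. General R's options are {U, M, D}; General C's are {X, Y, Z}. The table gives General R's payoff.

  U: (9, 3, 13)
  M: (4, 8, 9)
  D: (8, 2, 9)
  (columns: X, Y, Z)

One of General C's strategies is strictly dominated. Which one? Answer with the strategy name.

X holds General R's payoff strictly below Z in every row: 9 < 13, 4 < 9, 8 < 9.
So Z is strictly dominated for General C.

Z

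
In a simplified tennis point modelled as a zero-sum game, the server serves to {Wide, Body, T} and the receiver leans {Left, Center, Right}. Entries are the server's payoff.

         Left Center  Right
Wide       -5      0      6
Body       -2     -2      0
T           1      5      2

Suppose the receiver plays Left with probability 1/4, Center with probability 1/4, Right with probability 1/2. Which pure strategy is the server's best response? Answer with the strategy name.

T

Expected payoff of Wide: (1/4)·(-5) + (1/4)·0 + (1/2)·6 = 7/4.
Expected payoff of Body: (1/4)·(-2) + (1/4)·(-2) + (1/2)·0 = -1.
Expected payoff of T: (1/4)·1 + (1/4)·5 + (1/2)·2 = 5/2.
The largest is 5/2, so the server's best response is T.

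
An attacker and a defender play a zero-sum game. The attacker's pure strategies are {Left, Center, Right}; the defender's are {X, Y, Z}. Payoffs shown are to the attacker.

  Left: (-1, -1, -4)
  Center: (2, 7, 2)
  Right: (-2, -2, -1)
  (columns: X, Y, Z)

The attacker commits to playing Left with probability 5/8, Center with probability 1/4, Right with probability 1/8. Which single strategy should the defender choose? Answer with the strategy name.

If the defender plays X, the attacker's expected payoff is (5/8)·(-1) + (1/4)·2 + (1/8)·(-2) = -3/8.
If the defender plays Y, the attacker's expected payoff is (5/8)·(-1) + (1/4)·7 + (1/8)·(-2) = 7/8.
If the defender plays Z, the attacker's expected payoff is (5/8)·(-4) + (1/4)·2 + (1/8)·(-1) = -17/8.
The defender minimizes the attacker's payoff; the smallest is -17/8, so the best response is Z.

Z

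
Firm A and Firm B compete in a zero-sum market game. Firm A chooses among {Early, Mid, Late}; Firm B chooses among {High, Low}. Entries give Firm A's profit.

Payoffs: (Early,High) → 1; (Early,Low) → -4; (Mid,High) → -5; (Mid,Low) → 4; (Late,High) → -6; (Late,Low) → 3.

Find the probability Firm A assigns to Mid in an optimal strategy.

Row minima: Early → -4, Mid → -5, Late → -6; maximin = -4.
Column maxima: High → 1, Low → 4; minimax = 1.
-4 ≠ 1, so there is no saddle point; optimal play is mixed.
Late is strictly dominated by Mid, so Firm A never plays it.
On the remaining 2×2 (Early, Mid vs High, Low):
Let Firm A play Early with probability p. Expected payoff against High: 1p + (-5)(1−p) = 6p − 5; against Low: (-4)p + 4(1−p) = −8p + 4.
Setting these equal: 6p − 5 = −8p + 4 ⇒ 14p = 9 ⇒ p = 9/14, and the value is (6)·(9/14) − 5 = -8/7.
For Firm B: with q = P(High), equating Early's and Mid's payoffs gives 5q − 4 = −9q + 4 ⇒ q = 4/7.

5/14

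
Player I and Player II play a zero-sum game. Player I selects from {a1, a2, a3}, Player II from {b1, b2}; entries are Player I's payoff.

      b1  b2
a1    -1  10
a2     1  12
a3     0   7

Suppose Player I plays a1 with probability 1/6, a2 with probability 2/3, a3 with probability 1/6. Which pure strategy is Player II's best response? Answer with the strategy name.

b1

If Player II plays b1, Player I's expected payoff is (1/6)·(-1) + (2/3)·1 + (1/6)·0 = 1/2.
If Player II plays b2, Player I's expected payoff is (1/6)·10 + (2/3)·12 + (1/6)·7 = 65/6.
Player II minimizes Player I's payoff; the smallest is 1/2, so the best response is b1.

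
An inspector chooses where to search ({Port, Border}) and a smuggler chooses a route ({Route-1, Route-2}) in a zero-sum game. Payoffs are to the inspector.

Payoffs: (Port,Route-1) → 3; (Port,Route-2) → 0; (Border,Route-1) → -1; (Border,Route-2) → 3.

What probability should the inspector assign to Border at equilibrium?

3/7

Row minima: Port → 0, Border → -1; maximin = 0.
Column maxima: Route-1 → 3, Route-2 → 3; minimax = 3.
0 ≠ 3, so there is no saddle point; optimal play is mixed.
Let the inspector play Port with probability p. Expected payoff against Route-1: 3p + (-1)(1−p) = 4p − 1; against Route-2: 0p + 3(1−p) = −3p + 3.
Setting these equal: 4p − 1 = −3p + 3 ⇒ 7p = 4 ⇒ p = 4/7, and the value is (4)·(4/7) − 1 = 9/7.
For the smuggler: with q = P(Route-1), equating Port's and Border's payoffs gives 3q = −4q + 3 ⇒ q = 3/7.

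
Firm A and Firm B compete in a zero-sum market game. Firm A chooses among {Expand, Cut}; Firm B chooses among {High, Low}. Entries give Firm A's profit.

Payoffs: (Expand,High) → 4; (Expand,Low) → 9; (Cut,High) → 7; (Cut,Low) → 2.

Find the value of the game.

Row minima: Expand → 4, Cut → 2; maximin = 4.
Column maxima: High → 7, Low → 9; minimax = 7.
4 ≠ 7, so there is no saddle point; optimal play is mixed.
Let Firm A play Expand with probability p. Expected payoff against High: 4p + 7(1−p) = −3p + 7; against Low: 9p + 2(1−p) = 7p + 2.
Setting these equal: −3p + 7 = 7p + 2 ⇒ −10p = -5 ⇒ p = 1/2, and the value is (-3)·(1/2) + 7 = 11/2.
For Firm B: with q = P(High), equating Expand's and Cut's payoffs gives −5q + 9 = 5q + 2 ⇒ q = 7/10.

11/2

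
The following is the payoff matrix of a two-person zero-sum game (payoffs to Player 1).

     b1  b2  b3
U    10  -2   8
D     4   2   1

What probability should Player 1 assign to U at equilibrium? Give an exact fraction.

1/11

Row minima: U → -2, D → 1; maximin = 1.
Column maxima: b1 → 10, b2 → 2, b3 → 8; minimax = 2.
1 ≠ 2, so there is no saddle point; optimal play is mixed.
b1 is strictly dominated by b2 (it gives Player 1 strictly more in every row), so Player 2 never plays it.
On the remaining 2×2 (U, D vs b2, b3):
Let Player 1 play U with probability p. Expected payoff against b2: (-2)p + 2(1−p) = −4p + 2; against b3: 8p + 1(1−p) = 7p + 1.
Setting these equal: −4p + 2 = 7p + 1 ⇒ −11p = -1 ⇒ p = 1/11, and the value is (-4)·(1/11) + 2 = 18/11.
For Player 2: with q = P(b2), equating U's and D's payoffs gives −10q + 8 = q + 1 ⇒ q = 7/11.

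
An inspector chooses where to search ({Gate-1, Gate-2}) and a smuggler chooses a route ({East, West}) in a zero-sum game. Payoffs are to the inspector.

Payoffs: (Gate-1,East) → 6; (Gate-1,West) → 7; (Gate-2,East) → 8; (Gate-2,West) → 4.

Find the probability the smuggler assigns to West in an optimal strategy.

Row minima: Gate-1 → 6, Gate-2 → 4; maximin = 6.
Column maxima: East → 8, West → 7; minimax = 7.
6 ≠ 7, so there is no saddle point; optimal play is mixed.
Let the inspector play Gate-1 with probability p. Expected payoff against East: 6p + 8(1−p) = −2p + 8; against West: 7p + 4(1−p) = 3p + 4.
Setting these equal: −2p + 8 = 3p + 4 ⇒ −5p = -4 ⇒ p = 4/5, and the value is (-2)·(4/5) + 8 = 32/5.
For the smuggler: with q = P(East), equating Gate-1's and Gate-2's payoffs gives −q + 7 = 4q + 4 ⇒ q = 3/5.

2/5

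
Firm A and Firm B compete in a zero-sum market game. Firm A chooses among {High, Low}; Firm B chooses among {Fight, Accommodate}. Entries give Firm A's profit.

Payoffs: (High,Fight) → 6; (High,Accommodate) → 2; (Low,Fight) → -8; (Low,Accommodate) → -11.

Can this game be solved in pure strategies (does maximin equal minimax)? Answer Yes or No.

Yes

Row minima: High → 2, Low → -11; maximin = 2.
Column maxima: Fight → 6, Accommodate → 2; minimax = 2.
maximin = minimax = 2, so a saddle point exists.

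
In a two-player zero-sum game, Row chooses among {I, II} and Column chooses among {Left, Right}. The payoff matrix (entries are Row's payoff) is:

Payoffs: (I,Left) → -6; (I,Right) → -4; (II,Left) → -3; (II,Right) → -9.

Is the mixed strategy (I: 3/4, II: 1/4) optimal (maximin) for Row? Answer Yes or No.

Yes

Against Left this mix gives (3/4)·(-6) + (1/4)·(-3) = -21/4.
Against Right this mix gives (3/4)·(-4) + (1/4)·(-9) = -21/4.
All of Column's active replies (Left, Right) yield -21/4, and no column does worse for Row. The mix makes Column indifferent and guarantees -21/4, so it is optimal.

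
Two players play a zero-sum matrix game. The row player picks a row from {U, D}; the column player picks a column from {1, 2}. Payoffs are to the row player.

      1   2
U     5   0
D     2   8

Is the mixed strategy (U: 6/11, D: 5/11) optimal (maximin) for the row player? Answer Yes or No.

Yes

Against 1 this mix gives (6/11)·5 + (5/11)·2 = 40/11.
Against 2 this mix gives (6/11)·0 + (5/11)·8 = 40/11.
All of the column player's active replies (1, 2) yield 40/11, and no column does worse for the row player. The mix makes the column player indifferent and guarantees 40/11, so it is optimal.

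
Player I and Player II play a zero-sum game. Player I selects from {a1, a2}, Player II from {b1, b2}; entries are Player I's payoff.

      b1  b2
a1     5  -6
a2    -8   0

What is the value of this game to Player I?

Row minima: a1 → -6, a2 → -8; maximin = -6.
Column maxima: b1 → 5, b2 → 0; minimax = 0.
-6 ≠ 0, so there is no saddle point; optimal play is mixed.
Let Player I play a1 with probability p. Expected payoff against b1: 5p + (-8)(1−p) = 13p − 8; against b2: (-6)p + 0(1−p) = −6p.
Setting these equal: 13p − 8 = −6p ⇒ 19p = 8 ⇒ p = 8/19, and the value is (13)·(8/19) − 8 = -48/19.
For Player II: with q = P(b1), equating a1's and a2's payoffs gives 11q − 6 = −8q ⇒ q = 6/19.

-48/19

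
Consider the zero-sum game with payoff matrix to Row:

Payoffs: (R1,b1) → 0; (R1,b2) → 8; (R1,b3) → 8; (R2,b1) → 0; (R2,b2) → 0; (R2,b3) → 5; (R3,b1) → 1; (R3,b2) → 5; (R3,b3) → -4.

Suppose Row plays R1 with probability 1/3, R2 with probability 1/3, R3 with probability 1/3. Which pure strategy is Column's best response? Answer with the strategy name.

b1

If Column plays b1, Row's expected payoff is (1/3)·0 + (1/3)·0 + (1/3)·1 = 1/3.
If Column plays b2, Row's expected payoff is (1/3)·8 + (1/3)·0 + (1/3)·5 = 13/3.
If Column plays b3, Row's expected payoff is (1/3)·8 + (1/3)·5 + (1/3)·(-4) = 3.
Column minimizes Row's payoff; the smallest is 1/3, so the best response is b1.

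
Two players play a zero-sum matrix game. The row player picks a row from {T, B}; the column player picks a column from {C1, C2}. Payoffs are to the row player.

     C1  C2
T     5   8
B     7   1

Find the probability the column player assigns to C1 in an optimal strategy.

Row minima: T → 5, B → 1; maximin = 5.
Column maxima: C1 → 7, C2 → 8; minimax = 7.
5 ≠ 7, so there is no saddle point; optimal play is mixed.
Let the row player play T with probability p. Expected payoff against C1: 5p + 7(1−p) = −2p + 7; against C2: 8p + 1(1−p) = 7p + 1.
Setting these equal: −2p + 7 = 7p + 1 ⇒ −9p = -6 ⇒ p = 2/3, and the value is (-2)·(2/3) + 7 = 17/3.
For the column player: with q = P(C1), equating T's and B's payoffs gives −3q + 8 = 6q + 1 ⇒ q = 7/9.

7/9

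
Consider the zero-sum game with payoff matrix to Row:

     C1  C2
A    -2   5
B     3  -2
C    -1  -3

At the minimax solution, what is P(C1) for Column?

7/12

Row minima: A → -2, B → -2, C → -3; maximin = -2.
Column maxima: C1 → 3, C2 → 5; minimax = 3.
-2 ≠ 3, so there is no saddle point; optimal play is mixed.
C is strictly dominated by B, so Row never plays it.
On the remaining 2×2 (A, B vs C1, C2):
Let Row play A with probability p. Expected payoff against C1: (-2)p + 3(1−p) = −5p + 3; against C2: 5p + (-2)(1−p) = 7p − 2.
Setting these equal: −5p + 3 = 7p − 2 ⇒ −12p = -5 ⇒ p = 5/12, and the value is (-5)·(5/12) + 3 = 11/12.
For Column: with q = P(C1), equating A's and B's payoffs gives −7q + 5 = 5q − 2 ⇒ q = 7/12.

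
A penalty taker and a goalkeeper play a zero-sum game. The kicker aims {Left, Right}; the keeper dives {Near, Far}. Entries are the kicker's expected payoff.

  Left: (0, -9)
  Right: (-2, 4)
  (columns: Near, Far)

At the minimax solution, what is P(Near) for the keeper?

13/15

Row minima: Left → -9, Right → -2; maximin = -2.
Column maxima: Near → 0, Far → 4; minimax = 0.
-2 ≠ 0, so there is no saddle point; optimal play is mixed.
Let the kicker play Left with probability p. Expected payoff against Near: 0p + (-2)(1−p) = 2p − 2; against Far: (-9)p + 4(1−p) = −13p + 4.
Setting these equal: 2p − 2 = −13p + 4 ⇒ 15p = 6 ⇒ p = 2/5, and the value is (2)·(2/5) − 2 = -6/5.
For the keeper: with q = P(Near), equating Left's and Right's payoffs gives 9q − 9 = −6q + 4 ⇒ q = 13/15.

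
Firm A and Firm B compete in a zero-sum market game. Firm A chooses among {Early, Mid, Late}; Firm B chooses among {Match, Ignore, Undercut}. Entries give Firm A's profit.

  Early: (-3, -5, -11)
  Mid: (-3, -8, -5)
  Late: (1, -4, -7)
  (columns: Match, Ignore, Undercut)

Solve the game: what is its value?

-6

Row minima: Early → -11, Mid → -8, Late → -7; maximin = -7.
Column maxima: Match → 1, Ignore → -4, Undercut → -5; minimax = -5.
-7 ≠ -5, so there is no saddle point; optimal play is mixed.
Early is strictly dominated by Late, so Firm A never plays it.
Match is strictly dominated by Ignore (it gives Firm A strictly more in every row), so Firm B never plays it.
On the remaining 2×2 (Mid, Late vs Ignore, Undercut):
Let Firm A play Mid with probability p. Expected payoff against Ignore: (-8)p + (-4)(1−p) = −4p − 4; against Undercut: (-5)p + (-7)(1−p) = 2p − 7.
Setting these equal: −4p − 4 = 2p − 7 ⇒ −6p = -3 ⇒ p = 1/2, and the value is (-4)·(1/2) − 4 = -6.
For Firm B: with q = P(Ignore), equating Mid's and Late's payoffs gives −3q − 5 = 3q − 7 ⇒ q = 1/3.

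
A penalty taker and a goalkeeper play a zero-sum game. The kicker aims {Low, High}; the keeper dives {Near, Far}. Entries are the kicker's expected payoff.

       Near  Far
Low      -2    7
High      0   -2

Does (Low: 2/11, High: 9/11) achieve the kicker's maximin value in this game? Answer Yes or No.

Yes

Against Near this mix gives (2/11)·(-2) + (9/11)·0 = -4/11.
Against Far this mix gives (2/11)·7 + (9/11)·(-2) = -4/11.
All of the keeper's active replies (Near, Far) yield -4/11, and no column does worse for the kicker. The mix makes the keeper indifferent and guarantees -4/11, so it is optimal.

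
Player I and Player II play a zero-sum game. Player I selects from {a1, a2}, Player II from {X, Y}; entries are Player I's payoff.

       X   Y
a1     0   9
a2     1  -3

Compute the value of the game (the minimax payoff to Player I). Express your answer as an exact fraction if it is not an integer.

Row minima: a1 → 0, a2 → -3; maximin = 0.
Column maxima: X → 1, Y → 9; minimax = 1.
0 ≠ 1, so there is no saddle point; optimal play is mixed.
Let Player I play a1 with probability p. Expected payoff against X: 0p + 1(1−p) = −p + 1; against Y: 9p + (-3)(1−p) = 12p − 3.
Setting these equal: −p + 1 = 12p − 3 ⇒ −13p = -4 ⇒ p = 4/13, and the value is (-1)·(4/13) + 1 = 9/13.
For Player II: with q = P(X), equating a1's and a2's payoffs gives −9q + 9 = 4q − 3 ⇒ q = 12/13.

9/13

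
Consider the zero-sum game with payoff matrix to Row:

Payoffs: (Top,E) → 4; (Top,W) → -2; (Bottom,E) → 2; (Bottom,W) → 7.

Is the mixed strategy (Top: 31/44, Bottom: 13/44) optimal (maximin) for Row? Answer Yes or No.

No

Against E this mix gives (31/44)·4 + (13/44)·2 = 75/22.
Against W this mix gives (31/44)·(-2) + (13/44)·7 = 29/44.
Column will play W, holding Row to 29/44. Shifting weight toward the row that does better against W would raise this floor (the equalizing mix achieves 32/11 against both W and E), so the proposed strategy is not optimal.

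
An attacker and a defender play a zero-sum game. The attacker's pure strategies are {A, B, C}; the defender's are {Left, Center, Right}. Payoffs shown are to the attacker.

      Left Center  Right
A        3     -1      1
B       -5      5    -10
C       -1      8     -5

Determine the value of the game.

1/5

Row minima: A → -1, B → -10, C → -5; maximin = -1.
Column maxima: Left → 3, Center → 8, Right → 1; minimax = 1.
-1 ≠ 1, so there is no saddle point; optimal play is mixed.
B is strictly dominated by C, so the attacker never plays it.
Left is strictly dominated by Right (it gives the attacker strictly more in every row), so the defender never plays it.
On the remaining 2×2 (A, C vs Center, Right):
Let the attacker play A with probability p. Expected payoff against Center: (-1)p + 8(1−p) = −9p + 8; against Right: 1p + (-5)(1−p) = 6p − 5.
Setting these equal: −9p + 8 = 6p − 5 ⇒ −15p = -13 ⇒ p = 13/15, and the value is (-9)·(13/15) + 8 = 1/5.
For the defender: with q = P(Center), equating A's and C's payoffs gives −2q + 1 = 13q − 5 ⇒ q = 2/5.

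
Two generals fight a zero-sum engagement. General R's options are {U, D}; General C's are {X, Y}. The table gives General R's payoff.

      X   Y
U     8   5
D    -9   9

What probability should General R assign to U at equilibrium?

6/7

Row minima: U → 5, D → -9; maximin = 5.
Column maxima: X → 8, Y → 9; minimax = 8.
5 ≠ 8, so there is no saddle point; optimal play is mixed.
Let General R play U with probability p. Expected payoff against X: 8p + (-9)(1−p) = 17p − 9; against Y: 5p + 9(1−p) = −4p + 9.
Setting these equal: 17p − 9 = −4p + 9 ⇒ 21p = 18 ⇒ p = 6/7, and the value is (17)·(6/7) − 9 = 39/7.
For General C: with q = P(X), equating U's and D's payoffs gives 3q + 5 = −18q + 9 ⇒ q = 4/21.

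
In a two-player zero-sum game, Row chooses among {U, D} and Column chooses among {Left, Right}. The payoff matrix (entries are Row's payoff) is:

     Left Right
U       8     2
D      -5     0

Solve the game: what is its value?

Row minima: U → 2, D → -5; maximin = 2.
Column maxima: Left → 8, Right → 2; minimax = 2.
Since maximin = minimax = 2, there is a saddle point and the value is 2.

2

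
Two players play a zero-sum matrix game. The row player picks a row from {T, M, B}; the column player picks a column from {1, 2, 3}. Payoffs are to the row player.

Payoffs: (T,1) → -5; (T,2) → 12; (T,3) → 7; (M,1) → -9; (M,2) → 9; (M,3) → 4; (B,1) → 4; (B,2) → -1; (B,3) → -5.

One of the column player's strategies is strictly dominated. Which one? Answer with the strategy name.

2

3 holds the row player's payoff strictly below 2 in every row: 7 < 12, 4 < 9, -5 < -1.
So 2 is strictly dominated for the column player.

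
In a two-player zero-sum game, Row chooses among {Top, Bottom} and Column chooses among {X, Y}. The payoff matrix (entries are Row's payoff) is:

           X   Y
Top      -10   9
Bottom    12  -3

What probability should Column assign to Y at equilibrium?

11/17

Row minima: Top → -10, Bottom → -3; maximin = -3.
Column maxima: X → 12, Y → 9; minimax = 9.
-3 ≠ 9, so there is no saddle point; optimal play is mixed.
Let Row play Top with probability p. Expected payoff against X: (-10)p + 12(1−p) = −22p + 12; against Y: 9p + (-3)(1−p) = 12p − 3.
Setting these equal: −22p + 12 = 12p − 3 ⇒ −34p = -15 ⇒ p = 15/34, and the value is (-22)·(15/34) + 12 = 39/17.
For Column: with q = P(X), equating Top's and Bottom's payoffs gives −19q + 9 = 15q − 3 ⇒ q = 6/17.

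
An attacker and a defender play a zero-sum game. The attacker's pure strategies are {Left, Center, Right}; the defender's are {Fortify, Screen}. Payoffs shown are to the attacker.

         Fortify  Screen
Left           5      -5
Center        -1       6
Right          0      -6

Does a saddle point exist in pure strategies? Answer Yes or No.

No

Row minima: Left → -5, Center → -1, Right → -6; maximin = -1.
Column maxima: Fortify → 5, Screen → 6; minimax = 5.
-1 ≠ 5, so no pure-strategy equilibrium exists.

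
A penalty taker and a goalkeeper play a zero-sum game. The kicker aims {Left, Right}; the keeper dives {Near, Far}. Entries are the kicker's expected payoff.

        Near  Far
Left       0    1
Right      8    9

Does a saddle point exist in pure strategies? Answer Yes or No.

Row minima: Left → 0, Right → 8; maximin = 8.
Column maxima: Near → 8, Far → 9; minimax = 8.
maximin = minimax = 8, so a saddle point exists.

Yes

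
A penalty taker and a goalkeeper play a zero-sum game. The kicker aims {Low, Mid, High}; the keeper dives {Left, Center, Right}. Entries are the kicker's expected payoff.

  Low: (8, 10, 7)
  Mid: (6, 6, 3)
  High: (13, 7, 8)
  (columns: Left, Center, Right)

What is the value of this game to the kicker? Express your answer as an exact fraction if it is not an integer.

31/4

Row minima: Low → 7, Mid → 3, High → 7; maximin = 7.
Column maxima: Left → 13, Center → 10, Right → 8; minimax = 8.
7 ≠ 8, so there is no saddle point; optimal play is mixed.
Mid is strictly dominated by Low, so the kicker never plays it.
Left is strictly dominated by Right (it gives the kicker strictly more in every row), so the keeper never plays it.
On the remaining 2×2 (Low, High vs Center, Right):
Let the kicker play Low with probability p. Expected payoff against Center: 10p + 7(1−p) = 3p + 7; against Right: 7p + 8(1−p) = −p + 8.
Setting these equal: 3p + 7 = −p + 8 ⇒ 4p = 1 ⇒ p = 1/4, and the value is (3)·(1/4) + 7 = 31/4.
For the keeper: with q = P(Center), equating Low's and High's payoffs gives 3q + 7 = −q + 8 ⇒ q = 1/4.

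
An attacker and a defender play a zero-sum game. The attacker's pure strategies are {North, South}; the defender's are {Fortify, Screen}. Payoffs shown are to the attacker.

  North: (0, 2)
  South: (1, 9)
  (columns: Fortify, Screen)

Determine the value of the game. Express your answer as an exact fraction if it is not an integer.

Row minima: North → 0, South → 1; maximin = 1.
Column maxima: Fortify → 1, Screen → 9; minimax = 1.
Since maximin = minimax = 1, there is a saddle point and the value is 1.

1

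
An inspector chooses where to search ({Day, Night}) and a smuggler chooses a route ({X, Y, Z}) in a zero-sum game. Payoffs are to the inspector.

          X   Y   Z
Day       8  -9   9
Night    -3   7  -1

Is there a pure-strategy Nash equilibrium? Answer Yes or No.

Row minima: Day → -9, Night → -3; maximin = -3.
Column maxima: X → 8, Y → 7, Z → 9; minimax = 7.
-3 ≠ 7, so no pure-strategy equilibrium exists.

No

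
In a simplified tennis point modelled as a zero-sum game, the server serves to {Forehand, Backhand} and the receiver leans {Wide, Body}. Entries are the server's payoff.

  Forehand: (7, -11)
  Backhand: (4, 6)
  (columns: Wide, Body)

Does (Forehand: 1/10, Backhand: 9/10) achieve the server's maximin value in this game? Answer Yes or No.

Against Wide this mix gives (1/10)·7 + (9/10)·4 = 43/10.
Against Body this mix gives (1/10)·(-11) + (9/10)·6 = 43/10.
All of the receiver's active replies (Wide, Body) yield 43/10, and no column does worse for the server. The mix makes the receiver indifferent and guarantees 43/10, so it is optimal.

Yes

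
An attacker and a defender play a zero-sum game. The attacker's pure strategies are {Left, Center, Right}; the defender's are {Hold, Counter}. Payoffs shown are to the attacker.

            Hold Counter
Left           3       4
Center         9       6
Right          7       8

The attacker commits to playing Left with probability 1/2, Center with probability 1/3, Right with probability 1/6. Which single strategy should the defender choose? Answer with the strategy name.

Counter

If the defender plays Hold, the attacker's expected payoff is (1/2)·3 + (1/3)·9 + (1/6)·7 = 17/3.
If the defender plays Counter, the attacker's expected payoff is (1/2)·4 + (1/3)·6 + (1/6)·8 = 16/3.
The defender minimizes the attacker's payoff; the smallest is 16/3, so the best response is Counter.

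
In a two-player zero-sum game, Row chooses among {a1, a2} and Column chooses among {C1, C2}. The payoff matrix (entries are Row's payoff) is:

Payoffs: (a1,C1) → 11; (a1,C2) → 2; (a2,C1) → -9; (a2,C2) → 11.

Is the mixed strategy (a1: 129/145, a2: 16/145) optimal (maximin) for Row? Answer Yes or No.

Against C1 this mix gives (129/145)·11 + (16/145)·(-9) = 255/29.
Against C2 this mix gives (129/145)·2 + (16/145)·11 = 434/145.
Column will play C2, holding Row to 434/145. Shifting weight toward the row that does better against C2 would raise this floor (the equalizing mix achieves 139/29 against both C2 and C1), so the proposed strategy is not optimal.

No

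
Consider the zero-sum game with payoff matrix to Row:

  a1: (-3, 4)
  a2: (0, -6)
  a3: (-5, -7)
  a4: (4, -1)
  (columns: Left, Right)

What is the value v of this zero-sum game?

13/12

Row minima: a1 → -3, a2 → -6, a3 → -7, a4 → -1; maximin = -1.
Column maxima: Left → 4, Right → 4; minimax = 4.
-1 ≠ 4, so there is no saddle point; optimal play is mixed.
a2 is strictly dominated by a4, so Row never plays it.
a3 is strictly dominated by a1, so Row never plays it.
On the remaining 2×2 (a1, a4 vs Left, Right):
Let Row play a1 with probability p. Expected payoff against Left: (-3)p + 4(1−p) = −7p + 4; against Right: 4p + (-1)(1−p) = 5p − 1.
Setting these equal: −7p + 4 = 5p − 1 ⇒ −12p = -5 ⇒ p = 5/12, and the value is (-7)·(5/12) + 4 = 13/12.
For Column: with q = P(Left), equating a1's and a4's payoffs gives −7q + 4 = 5q − 1 ⇒ q = 5/12.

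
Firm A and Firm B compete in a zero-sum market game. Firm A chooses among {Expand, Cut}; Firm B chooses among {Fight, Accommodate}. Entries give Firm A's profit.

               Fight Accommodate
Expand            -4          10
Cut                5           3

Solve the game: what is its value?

31/8

Row minima: Expand → -4, Cut → 3; maximin = 3.
Column maxima: Fight → 5, Accommodate → 10; minimax = 5.
3 ≠ 5, so there is no saddle point; optimal play is mixed.
Let Firm A play Expand with probability p. Expected payoff against Fight: (-4)p + 5(1−p) = −9p + 5; against Accommodate: 10p + 3(1−p) = 7p + 3.
Setting these equal: −9p + 5 = 7p + 3 ⇒ −16p = -2 ⇒ p = 1/8, and the value is (-9)·(1/8) + 5 = 31/8.
For Firm B: with q = P(Fight), equating Expand's and Cut's payoffs gives −14q + 10 = 2q + 3 ⇒ q = 7/16.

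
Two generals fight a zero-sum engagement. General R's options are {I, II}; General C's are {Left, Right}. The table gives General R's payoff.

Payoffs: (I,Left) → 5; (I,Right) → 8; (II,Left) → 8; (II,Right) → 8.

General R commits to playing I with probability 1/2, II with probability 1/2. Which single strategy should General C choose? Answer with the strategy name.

Left

If General C plays Left, General R's expected payoff is (1/2)·5 + (1/2)·8 = 13/2.
If General C plays Right, General R's expected payoff is (1/2)·8 + (1/2)·8 = 8.
General C minimizes General R's payoff; the smallest is 13/2, so the best response is Left.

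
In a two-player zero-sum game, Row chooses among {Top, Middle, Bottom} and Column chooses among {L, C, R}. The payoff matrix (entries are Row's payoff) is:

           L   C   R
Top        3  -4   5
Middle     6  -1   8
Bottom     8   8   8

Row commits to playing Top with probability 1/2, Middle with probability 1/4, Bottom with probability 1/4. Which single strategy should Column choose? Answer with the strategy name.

C

If Column plays L, Row's expected payoff is (1/2)·3 + (1/4)·6 + (1/4)·8 = 5.
If Column plays C, Row's expected payoff is (1/2)·(-4) + (1/4)·(-1) + (1/4)·8 = -1/4.
If Column plays R, Row's expected payoff is (1/2)·5 + (1/4)·8 + (1/4)·8 = 13/2.
Column minimizes Row's payoff; the smallest is -1/4, so the best response is C.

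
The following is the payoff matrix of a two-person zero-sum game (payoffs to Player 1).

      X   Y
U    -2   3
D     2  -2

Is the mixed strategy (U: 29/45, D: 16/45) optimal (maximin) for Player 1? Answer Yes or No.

No

Against X this mix gives (29/45)·(-2) + (16/45)·2 = -26/45.
Against Y this mix gives (29/45)·3 + (16/45)·(-2) = 11/9.
Player 2 will play X, holding Player 1 to -26/45. Shifting weight toward the row that does better against X would raise this floor (the equalizing mix achieves 2/9 against both X and Y), so the proposed strategy is not optimal.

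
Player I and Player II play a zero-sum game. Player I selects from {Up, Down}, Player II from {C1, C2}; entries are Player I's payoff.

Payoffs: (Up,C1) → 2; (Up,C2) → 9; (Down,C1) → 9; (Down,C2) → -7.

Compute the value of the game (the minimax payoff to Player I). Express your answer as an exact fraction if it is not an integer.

Row minima: Up → 2, Down → -7; maximin = 2.
Column maxima: C1 → 9, C2 → 9; minimax = 9.
2 ≠ 9, so there is no saddle point; optimal play is mixed.
Let Player I play Up with probability p. Expected payoff against C1: 2p + 9(1−p) = −7p + 9; against C2: 9p + (-7)(1−p) = 16p − 7.
Setting these equal: −7p + 9 = 16p − 7 ⇒ −23p = -16 ⇒ p = 16/23, and the value is (-7)·(16/23) + 9 = 95/23.
For Player II: with q = P(C1), equating Up's and Down's payoffs gives −7q + 9 = 16q − 7 ⇒ q = 16/23.

95/23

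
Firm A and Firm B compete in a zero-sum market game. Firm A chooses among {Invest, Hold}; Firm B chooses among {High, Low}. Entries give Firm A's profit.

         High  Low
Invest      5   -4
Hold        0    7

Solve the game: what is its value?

Row minima: Invest → -4, Hold → 0; maximin = 0.
Column maxima: High → 5, Low → 7; minimax = 5.
0 ≠ 5, so there is no saddle point; optimal play is mixed.
Let Firm A play Invest with probability p. Expected payoff against High: 5p + 0(1−p) = 5p; against Low: (-4)p + 7(1−p) = −11p + 7.
Setting these equal: 5p = −11p + 7 ⇒ 16p = 7 ⇒ p = 7/16, and the value is (5)·(7/16) = 35/16.
For Firm B: with q = P(High), equating Invest's and Hold's payoffs gives 9q − 4 = −7q + 7 ⇒ q = 11/16.

35/16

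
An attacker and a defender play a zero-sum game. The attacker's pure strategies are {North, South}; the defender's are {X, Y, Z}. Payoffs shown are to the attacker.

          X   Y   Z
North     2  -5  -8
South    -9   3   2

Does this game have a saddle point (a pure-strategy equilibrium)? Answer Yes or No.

No

Row minima: North → -8, South → -9; maximin = -8.
Column maxima: X → 2, Y → 3, Z → 2; minimax = 2.
-8 ≠ 2, so no pure-strategy equilibrium exists.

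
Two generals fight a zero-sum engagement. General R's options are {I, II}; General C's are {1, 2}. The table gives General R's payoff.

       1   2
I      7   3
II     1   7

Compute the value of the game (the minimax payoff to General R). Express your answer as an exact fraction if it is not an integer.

23/5

Row minima: I → 3, II → 1; maximin = 3.
Column maxima: 1 → 7, 2 → 7; minimax = 7.
3 ≠ 7, so there is no saddle point; optimal play is mixed.
Let General R play I with probability p. Expected payoff against 1: 7p + 1(1−p) = 6p + 1; against 2: 3p + 7(1−p) = −4p + 7.
Setting these equal: 6p + 1 = −4p + 7 ⇒ 10p = 6 ⇒ p = 3/5, and the value is (6)·(3/5) + 1 = 23/5.
For General C: with q = P(1), equating I's and II's payoffs gives 4q + 3 = −6q + 7 ⇒ q = 2/5.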